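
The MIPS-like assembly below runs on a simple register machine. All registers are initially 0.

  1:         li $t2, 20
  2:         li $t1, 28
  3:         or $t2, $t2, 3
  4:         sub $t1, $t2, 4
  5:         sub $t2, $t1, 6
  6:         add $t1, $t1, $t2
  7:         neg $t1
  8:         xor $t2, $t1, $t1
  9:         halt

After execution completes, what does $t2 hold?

after li $t2, 20: $t2=20
after li $t1, 28: $t1=28
after or $t2, $t2, 3: $t2=20|3=23
after sub $t1, $t2, 4: $t1=23-4=19
after sub $t2, $t1, 6: $t2=19-6=13
after add $t1, $t1, $t2: $t1=19+13=32
after neg $t1: $t1=-(32)=-32
after xor $t2, $t1, $t1: $t2=(-32)^(-32)=0
halt.

0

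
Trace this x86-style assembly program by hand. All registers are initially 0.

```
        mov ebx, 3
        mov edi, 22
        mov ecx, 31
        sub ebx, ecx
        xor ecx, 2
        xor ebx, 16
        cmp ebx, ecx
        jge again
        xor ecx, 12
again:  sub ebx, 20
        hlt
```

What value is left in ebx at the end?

ebx=3
edi=22
ecx=31
ebx=3-31=-28
ecx=31^2=29
ebx=(-28)^16=-12
cmp ebx, ecx  (cmp -12,29)
jge again: not taken
ecx=29^12=17
ebx=(-12)-20=-32
halt.

-32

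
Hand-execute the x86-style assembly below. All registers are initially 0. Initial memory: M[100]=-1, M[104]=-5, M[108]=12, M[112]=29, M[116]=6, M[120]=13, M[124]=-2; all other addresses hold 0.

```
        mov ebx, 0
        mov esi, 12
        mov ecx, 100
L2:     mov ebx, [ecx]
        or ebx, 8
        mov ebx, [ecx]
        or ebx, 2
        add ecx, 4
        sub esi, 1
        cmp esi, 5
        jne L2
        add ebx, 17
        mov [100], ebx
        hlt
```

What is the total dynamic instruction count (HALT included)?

62

after mov ebx, 0: ebx=0
after mov esi, 12: esi=12
after mov ecx, 100: ecx=100
after mov ebx, [ecx]: ebx=M[100]=-1
after or ebx, 8: ebx=(-1)|8=-1
after mov ebx, [ecx]: ebx=M[100]=-1
after or ebx, 2: ebx=(-1)|2=-1
after add ecx, 4: ecx=100+4=104
after sub esi, 1: esi=12-1=11
cmp esi, 5  (cmp 11,5)
jne L2: taken
after mov ebx, [ecx]: ebx=M[104]=-5
after or ebx, 8: ebx=(-5)|8=-5
after mov ebx, [ecx]: ebx=M[104]=-5
after or ebx, 2: ebx=(-5)|2=-5
after add ecx, 4: ecx=104+4=108
after sub esi, 1: esi=11-1=10
cmp esi, 5  (cmp 10,5)
jne L2: taken
after mov ebx, [ecx]: ebx=M[108]=12
after or ebx, 8: ebx=12|8=12
after mov ebx, [ecx]: ebx=M[108]=12
after or ebx, 2: ebx=12|2=14
after add ecx, 4: ecx=108+4=112
after sub esi, 1: esi=10-1=9
cmp esi, 5  (cmp 9,5)
jne L2: taken
after mov ebx, [ecx]: ebx=M[112]=29
after or ebx, 8: ebx=29|8=29
after mov ebx, [ecx]: ebx=M[112]=29
after or ebx, 2: ebx=29|2=31
after add ecx, 4: ecx=112+4=116
after sub esi, 1: esi=9-1=8
cmp esi, 5  (cmp 8,5)
jne L2: taken
after mov ebx, [ecx]: ebx=M[116]=6
after or ebx, 8: ebx=6|8=14
after mov ebx, [ecx]: ebx=M[116]=6
after or ebx, 2: ebx=6|2=6
after add ecx, 4: ecx=116+4=120
after sub esi, 1: esi=8-1=7
cmp esi, 5  (cmp 7,5)
jne L2: taken
after mov ebx, [ecx]: ebx=M[120]=13
after or ebx, 8: ebx=13|8=13
after mov ebx, [ecx]: ebx=M[120]=13
after or ebx, 2: ebx=13|2=15
after add ecx, 4: ecx=120+4=124
after sub esi, 1: esi=7-1=6
cmp esi, 5  (cmp 6,5)
jne L2: taken
after mov ebx, [ecx]: ebx=M[124]=-2
after or ebx, 8: ebx=(-2)|8=-2
after mov ebx, [ecx]: ebx=M[124]=-2
after or ebx, 2: ebx=(-2)|2=-2
after add ecx, 4: ecx=124+4=128
after sub esi, 1: esi=6-1=5
cmp esi, 5  (cmp 5,5)
jne L2: not taken
after add ebx, 17: ebx=(-2)+17=15
mov [100], ebx → M[100]=15
halt.
Total executed instructions: 62.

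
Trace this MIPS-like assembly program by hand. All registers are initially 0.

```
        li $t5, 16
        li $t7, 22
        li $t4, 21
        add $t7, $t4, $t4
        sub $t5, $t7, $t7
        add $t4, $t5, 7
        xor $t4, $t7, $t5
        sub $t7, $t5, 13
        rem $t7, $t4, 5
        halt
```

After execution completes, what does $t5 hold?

$t5=16
$t7=22
$t4=21
$t7=21+21=42
$t5=42-42=0
$t4=0+7=7
$t4=42^0=42
$t7=0-13=-13
$t7=42%5=2
halt.

0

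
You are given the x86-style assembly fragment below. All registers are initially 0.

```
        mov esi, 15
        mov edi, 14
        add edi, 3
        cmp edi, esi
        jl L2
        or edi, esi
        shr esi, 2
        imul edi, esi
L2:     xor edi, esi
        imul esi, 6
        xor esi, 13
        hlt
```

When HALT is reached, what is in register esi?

after mov esi, 15: esi=15
after mov edi, 14: edi=14
after add edi, 3: edi=14+3=17
cmp edi, esi  (cmp 17,15)
jl L2: not taken
after or edi, esi: edi=17|15=31
after shr esi, 2: esi=15>>2=3
after imul edi, esi: edi=31*3=93
after xor edi, esi: edi=93^3=94
after imul esi, 6: esi=3*6=18
after xor esi, 13: esi=18^13=31
halt.

31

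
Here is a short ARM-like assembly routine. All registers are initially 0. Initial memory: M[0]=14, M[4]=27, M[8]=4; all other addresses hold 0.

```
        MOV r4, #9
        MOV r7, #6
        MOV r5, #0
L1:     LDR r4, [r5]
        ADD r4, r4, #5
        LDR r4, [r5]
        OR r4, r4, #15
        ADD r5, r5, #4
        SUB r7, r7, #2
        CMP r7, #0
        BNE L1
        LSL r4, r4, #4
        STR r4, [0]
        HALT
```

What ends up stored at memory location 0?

r4=9
r7=6
r5=0
r4=M[0]=14
r4=14+5=19
r4=M[0]=14
r4=14|15=15
r5=0+4=4
r7=6-2=4
CMP r7, #0  (cmp 4,0)
BNE L1: taken
r4=M[4]=27
r4=27+5=32
r4=M[4]=27
r4=27|15=31
r5=4+4=8
r7=4-2=2
CMP r7, #0  (cmp 2,0)
BNE L1: taken
r4=M[8]=4
r4=4+5=9
r4=M[8]=4
r4=4|15=15
r5=8+4=12
r7=2-2=0
CMP r7, #0  (cmp 0,0)
BNE L1: not taken
r4=15<<4=240
STR r4, [0] → M[0]=240
halt.

240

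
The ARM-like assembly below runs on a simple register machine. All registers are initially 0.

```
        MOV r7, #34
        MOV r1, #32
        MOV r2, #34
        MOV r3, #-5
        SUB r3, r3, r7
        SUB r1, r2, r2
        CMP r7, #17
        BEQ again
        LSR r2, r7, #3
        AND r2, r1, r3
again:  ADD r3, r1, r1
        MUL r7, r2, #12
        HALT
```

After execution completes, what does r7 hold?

0

MOV r7, #34 → r7=34
MOV r1, #32 → r1=32
MOV r2, #34 → r2=34
MOV r3, #-5 → r3=-5
SUB r3, r3, r7 → r3=(-5)-34=-39
SUB r1, r2, r2 → r1=34-34=0
CMP r7, #17  (cmp 34,17)
BEQ again: not taken
LSR r2, r7, #3 → r2=34>>3=4
AND r2, r1, r3 → r2=0&(-39)=0
ADD r3, r1, r1 → r3=0+0=0
MUL r7, r2, #12 → r7=0*12=0
halt.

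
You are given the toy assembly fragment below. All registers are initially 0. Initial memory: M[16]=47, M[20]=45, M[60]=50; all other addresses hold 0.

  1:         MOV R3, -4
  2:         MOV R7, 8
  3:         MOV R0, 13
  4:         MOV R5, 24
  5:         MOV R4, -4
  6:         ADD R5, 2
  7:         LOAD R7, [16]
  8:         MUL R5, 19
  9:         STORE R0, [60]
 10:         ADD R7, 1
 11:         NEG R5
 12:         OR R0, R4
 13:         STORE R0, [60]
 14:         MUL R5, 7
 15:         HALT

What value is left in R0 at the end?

MOV R3, -4 → R3=-4
MOV R7, 8 → R7=8
MOV R0, 13 → R0=13
MOV R5, 24 → R5=24
MOV R4, -4 → R4=-4
ADD R5, 2 → R5=24+2=26
LOAD R7, [16] → R7=M[16]=47
MUL R5, 19 → R5=26*19=494
STORE R0, [60] → M[60]=13
ADD R7, 1 → R7=47+1=48
NEG R5 → R5=-(494)=-494
OR R0, R4 → R0=13|(-4)=-3
STORE R0, [60] → M[60]=-3
MUL R5, 7 → R5=(-494)*7=-3458
halt.

-3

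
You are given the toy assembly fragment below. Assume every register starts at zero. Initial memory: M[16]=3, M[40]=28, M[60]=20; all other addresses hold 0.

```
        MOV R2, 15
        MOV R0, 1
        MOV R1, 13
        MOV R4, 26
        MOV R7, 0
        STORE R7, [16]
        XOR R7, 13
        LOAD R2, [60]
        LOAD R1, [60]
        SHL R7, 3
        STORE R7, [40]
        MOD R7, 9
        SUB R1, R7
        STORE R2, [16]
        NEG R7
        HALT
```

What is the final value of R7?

-5

after MOV R2, 15: R2=15
after MOV R0, 1: R0=1
after MOV R1, 13: R1=13
after MOV R4, 26: R4=26
after MOV R7, 0: R7=0
STORE R7, [16] → M[16]=0
after XOR R7, 13: R7=0^13=13
after LOAD R2, [60]: R2=M[60]=20
after LOAD R1, [60]: R1=M[60]=20
after SHL R7, 3: R7=13<<3=104
STORE R7, [40] → M[40]=104
after MOD R7, 9: R7=104%9=5
after SUB R1, R7: R1=20-5=15
STORE R2, [16] → M[16]=20
after NEG R7: R7=-(5)=-5
halt.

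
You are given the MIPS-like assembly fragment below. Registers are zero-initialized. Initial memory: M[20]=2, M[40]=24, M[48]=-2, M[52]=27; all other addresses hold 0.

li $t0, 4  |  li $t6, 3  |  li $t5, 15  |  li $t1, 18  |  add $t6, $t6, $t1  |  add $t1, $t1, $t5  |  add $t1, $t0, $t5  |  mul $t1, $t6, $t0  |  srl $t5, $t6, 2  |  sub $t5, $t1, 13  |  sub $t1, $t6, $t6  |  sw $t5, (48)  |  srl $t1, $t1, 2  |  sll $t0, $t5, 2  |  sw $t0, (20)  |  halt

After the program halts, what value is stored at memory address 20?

284

li $t0, 4 → $t0=4
li $t6, 3 → $t6=3
li $t5, 15 → $t5=15
li $t1, 18 → $t1=18
add $t6, $t6, $t1 → $t6=3+18=21
add $t1, $t1, $t5 → $t1=18+15=33
add $t1, $t0, $t5 → $t1=4+15=19
mul $t1, $t6, $t0 → $t1=21*4=84
srl $t5, $t6, 2 → $t5=21>>2=5
sub $t5, $t1, 13 → $t5=84-13=71
sub $t1, $t6, $t6 → $t1=21-21=0
sw $t5, (48) → M[48]=71
srl $t1, $t1, 2 → $t1=0>>2=0
sll $t0, $t5, 2 → $t0=71<<2=284
sw $t0, (20) → M[20]=284
halt.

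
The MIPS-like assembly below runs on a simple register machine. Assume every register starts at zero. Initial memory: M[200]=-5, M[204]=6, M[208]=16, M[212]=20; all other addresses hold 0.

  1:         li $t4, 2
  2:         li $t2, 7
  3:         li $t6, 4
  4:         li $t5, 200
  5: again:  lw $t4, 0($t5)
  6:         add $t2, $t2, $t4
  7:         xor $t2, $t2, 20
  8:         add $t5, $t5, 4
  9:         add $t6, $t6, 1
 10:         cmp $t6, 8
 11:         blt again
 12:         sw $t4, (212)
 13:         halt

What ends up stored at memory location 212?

20

after li $t4, 2: $t4=2
after li $t2, 7: $t2=7
after li $t6, 4: $t6=4
after li $t5, 200: $t5=200
after lw $t4, 0($t5): $t4=M[200]=-5
after add $t2, $t2, $t4: $t2=7+(-5)=2
after xor $t2, $t2, 20: $t2=2^20=22
after add $t5, $t5, 4: $t5=200+4=204
after add $t6, $t6, 1: $t6=4+1=5
cmp $t6, 8  (cmp 5,8)
blt again: taken
after lw $t4, 0($t5): $t4=M[204]=6
after add $t2, $t2, $t4: $t2=22+6=28
after xor $t2, $t2, 20: $t2=28^20=8
after add $t5, $t5, 4: $t5=204+4=208
after add $t6, $t6, 1: $t6=5+1=6
cmp $t6, 8  (cmp 6,8)
blt again: taken
after lw $t4, 0($t5): $t4=M[208]=16
after add $t2, $t2, $t4: $t2=8+16=24
after xor $t2, $t2, 20: $t2=24^20=12
after add $t5, $t5, 4: $t5=208+4=212
after add $t6, $t6, 1: $t6=6+1=7
cmp $t6, 8  (cmp 7,8)
blt again: taken
after lw $t4, 0($t5): $t4=M[212]=20
after add $t2, $t2, $t4: $t2=12+20=32
after xor $t2, $t2, 20: $t2=32^20=52
after add $t5, $t5, 4: $t5=212+4=216
after add $t6, $t6, 1: $t6=7+1=8
cmp $t6, 8  (cmp 8,8)
blt again: not taken
sw $t4, (212) → M[212]=20
halt.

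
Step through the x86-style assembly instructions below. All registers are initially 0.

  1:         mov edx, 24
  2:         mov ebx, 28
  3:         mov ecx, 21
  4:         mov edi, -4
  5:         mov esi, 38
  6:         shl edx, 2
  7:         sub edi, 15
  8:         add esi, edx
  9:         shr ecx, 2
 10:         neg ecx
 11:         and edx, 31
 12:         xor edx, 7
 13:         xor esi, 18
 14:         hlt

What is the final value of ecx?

-5

mov edx, 24 → edx=24
mov ebx, 28 → ebx=28
mov ecx, 21 → ecx=21
mov edi, -4 → edi=-4
mov esi, 38 → esi=38
shl edx, 2 → edx=24<<2=96
sub edi, 15 → edi=(-4)-15=-19
add esi, edx → esi=38+96=134
shr ecx, 2 → ecx=21>>2=5
neg ecx → ecx=-(5)=-5
and edx, 31 → edx=96&31=0
xor edx, 7 → edx=0^7=7
xor esi, 18 → esi=134^18=148
halt.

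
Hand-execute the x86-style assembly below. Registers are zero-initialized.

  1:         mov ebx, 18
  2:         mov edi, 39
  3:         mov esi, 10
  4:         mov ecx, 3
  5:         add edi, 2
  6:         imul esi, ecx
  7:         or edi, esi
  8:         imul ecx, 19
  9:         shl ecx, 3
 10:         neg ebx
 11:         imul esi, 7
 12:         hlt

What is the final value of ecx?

after mov ebx, 18: ebx=18
after mov edi, 39: edi=39
after mov esi, 10: esi=10
after mov ecx, 3: ecx=3
after add edi, 2: edi=39+2=41
after imul esi, ecx: esi=10*3=30
after or edi, esi: edi=41|30=63
after imul ecx, 19: ecx=3*19=57
after shl ecx, 3: ecx=57<<3=456
after neg ebx: ebx=-(18)=-18
after imul esi, 7: esi=30*7=210
halt.

456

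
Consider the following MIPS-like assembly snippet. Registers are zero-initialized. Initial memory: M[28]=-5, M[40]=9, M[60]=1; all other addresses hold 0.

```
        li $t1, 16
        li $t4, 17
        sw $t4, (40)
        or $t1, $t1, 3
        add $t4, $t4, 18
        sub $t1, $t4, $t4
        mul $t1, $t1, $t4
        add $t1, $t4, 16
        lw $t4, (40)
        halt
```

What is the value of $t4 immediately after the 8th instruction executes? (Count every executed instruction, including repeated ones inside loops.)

35

$t1=16
$t4=17
sw $t4, (40) → M[40]=17
$t1=16|3=19
$t4=17+18=35
$t1=35-35=0
$t1=0*35=0
$t1=35+16=51
After step 8: $t4 = 35.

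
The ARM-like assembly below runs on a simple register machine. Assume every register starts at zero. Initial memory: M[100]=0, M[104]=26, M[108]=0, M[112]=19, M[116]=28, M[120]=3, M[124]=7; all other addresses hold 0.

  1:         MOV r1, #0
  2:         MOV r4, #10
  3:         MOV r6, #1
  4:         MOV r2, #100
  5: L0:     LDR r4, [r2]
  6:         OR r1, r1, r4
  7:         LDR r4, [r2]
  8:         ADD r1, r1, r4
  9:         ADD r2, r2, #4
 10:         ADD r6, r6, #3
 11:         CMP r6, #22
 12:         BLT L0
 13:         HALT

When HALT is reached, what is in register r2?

after MOV r1, #0: r1=0
after MOV r4, #10: r4=10
after MOV r6, #1: r6=1
after MOV r2, #100: r2=100
after LDR r4, [r2]: r4=M[100]=0
after OR r1, r1, r4: r1=0|0=0
after LDR r4, [r2]: r4=M[100]=0
after ADD r1, r1, r4: r1=0+0=0
after ADD r2, r2, #4: r2=100+4=104
after ADD r6, r6, #3: r6=1+3=4
CMP r6, #22  (cmp 4,22)
BLT L0: taken
after LDR r4, [r2]: r4=M[104]=26
after OR r1, r1, r4: r1=0|26=26
after LDR r4, [r2]: r4=M[104]=26
after ADD r1, r1, r4: r1=26+26=52
after ADD r2, r2, #4: r2=104+4=108
after ADD r6, r6, #3: r6=4+3=7
CMP r6, #22  (cmp 7,22)
BLT L0: taken
after LDR r4, [r2]: r4=M[108]=0
after OR r1, r1, r4: r1=52|0=52
after LDR r4, [r2]: r4=M[108]=0
after ADD r1, r1, r4: r1=52+0=52
after ADD r2, r2, #4: r2=108+4=112
after ADD r6, r6, #3: r6=7+3=10
CMP r6, #22  (cmp 10,22)
BLT L0: taken
after LDR r4, [r2]: r4=M[112]=19
after OR r1, r1, r4: r1=52|19=55
after LDR r4, [r2]: r4=M[112]=19
after ADD r1, r1, r4: r1=55+19=74
after ADD r2, r2, #4: r2=112+4=116
after ADD r6, r6, #3: r6=10+3=13
CMP r6, #22  (cmp 13,22)
BLT L0: taken
after LDR r4, [r2]: r4=M[116]=28
after OR r1, r1, r4: r1=74|28=94
after LDR r4, [r2]: r4=M[116]=28
after ADD r1, r1, r4: r1=94+28=122
after ADD r2, r2, #4: r2=116+4=120
after ADD r6, r6, #3: r6=13+3=16
CMP r6, #22  (cmp 16,22)
BLT L0: taken
after LDR r4, [r2]: r4=M[120]=3
after OR r1, r1, r4: r1=122|3=123
after LDR r4, [r2]: r4=M[120]=3
after ADD r1, r1, r4: r1=123+3=126
after ADD r2, r2, #4: r2=120+4=124
after ADD r6, r6, #3: r6=16+3=19
CMP r6, #22  (cmp 19,22)
BLT L0: taken
after LDR r4, [r2]: r4=M[124]=7
after OR r1, r1, r4: r1=126|7=127
after LDR r4, [r2]: r4=M[124]=7
after ADD r1, r1, r4: r1=127+7=134
after ADD r2, r2, #4: r2=124+4=128
after ADD r6, r6, #3: r6=19+3=22
CMP r6, #22  (cmp 22,22)
BLT L0: not taken
halt.

128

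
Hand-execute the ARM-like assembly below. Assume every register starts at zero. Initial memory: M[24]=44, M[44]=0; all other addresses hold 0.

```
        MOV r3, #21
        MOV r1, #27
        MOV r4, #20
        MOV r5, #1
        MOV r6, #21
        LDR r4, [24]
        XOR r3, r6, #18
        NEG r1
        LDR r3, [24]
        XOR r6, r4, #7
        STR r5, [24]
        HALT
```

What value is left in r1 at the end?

r3=21
r1=27
r4=20
r5=1
r6=21
r4=M[24]=44
r3=21^18=7
r1=-(27)=-27
r3=M[24]=44
r6=44^7=43
STR r5, [24] → M[24]=1
halt.

-27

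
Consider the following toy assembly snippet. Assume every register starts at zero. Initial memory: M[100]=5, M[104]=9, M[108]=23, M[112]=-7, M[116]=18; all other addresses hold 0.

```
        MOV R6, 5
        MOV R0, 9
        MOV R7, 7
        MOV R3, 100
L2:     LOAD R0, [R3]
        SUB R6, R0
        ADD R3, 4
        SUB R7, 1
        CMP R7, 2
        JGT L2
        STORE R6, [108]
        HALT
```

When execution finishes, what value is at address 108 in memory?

-43

R6=5
R0=9
R7=7
R3=100
R0=M[100]=5
R6=5-5=0
R3=100+4=104
R7=7-1=6
CMP R7, 2  (cmp 6,2)
JGT L2: taken
R0=M[104]=9
R6=0-9=-9
R3=104+4=108
R7=6-1=5
CMP R7, 2  (cmp 5,2)
JGT L2: taken
R0=M[108]=23
R6=(-9)-23=-32
R3=108+4=112
R7=5-1=4
CMP R7, 2  (cmp 4,2)
JGT L2: taken
R0=M[112]=-7
R6=(-32)-(-7)=-25
R3=112+4=116
R7=4-1=3
CMP R7, 2  (cmp 3,2)
JGT L2: taken
R0=M[116]=18
R6=(-25)-18=-43
R3=116+4=120
R7=3-1=2
CMP R7, 2  (cmp 2,2)
JGT L2: not taken
STORE R6, [108] → M[108]=-43
halt.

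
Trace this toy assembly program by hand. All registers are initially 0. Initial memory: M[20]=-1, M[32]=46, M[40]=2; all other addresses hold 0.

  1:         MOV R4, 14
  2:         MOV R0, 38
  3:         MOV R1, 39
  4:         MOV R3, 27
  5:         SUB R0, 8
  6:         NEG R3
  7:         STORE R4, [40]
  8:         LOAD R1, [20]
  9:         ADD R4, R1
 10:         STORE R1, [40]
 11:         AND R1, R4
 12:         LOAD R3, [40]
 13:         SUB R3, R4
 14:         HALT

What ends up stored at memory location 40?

R4=14
R0=38
R1=39
R3=27
R0=38-8=30
R3=-(27)=-27
STORE R4, [40] → M[40]=14
R1=M[20]=-1
R4=14+(-1)=13
STORE R1, [40] → M[40]=-1
R1=(-1)&13=13
R3=M[40]=-1
R3=(-1)-13=-14
halt.

-1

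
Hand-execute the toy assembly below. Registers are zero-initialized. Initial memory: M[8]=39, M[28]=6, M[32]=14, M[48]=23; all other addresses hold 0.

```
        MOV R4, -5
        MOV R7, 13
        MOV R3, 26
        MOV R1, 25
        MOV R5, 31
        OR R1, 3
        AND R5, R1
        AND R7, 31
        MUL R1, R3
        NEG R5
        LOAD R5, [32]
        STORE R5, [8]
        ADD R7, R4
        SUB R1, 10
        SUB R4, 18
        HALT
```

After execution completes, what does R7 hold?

8

MOV R4, -5 → R4=-5
MOV R7, 13 → R7=13
MOV R3, 26 → R3=26
MOV R1, 25 → R1=25
MOV R5, 31 → R5=31
OR R1, 3 → R1=25|3=27
AND R5, R1 → R5=31&27=27
AND R7, 31 → R7=13&31=13
MUL R1, R3 → R1=27*26=702
NEG R5 → R5=-(27)=-27
LOAD R5, [32] → R5=M[32]=14
STORE R5, [8] → M[8]=14
ADD R7, R4 → R7=13+(-5)=8
SUB R1, 10 → R1=702-10=692
SUB R4, 18 → R4=(-5)-18=-23
halt.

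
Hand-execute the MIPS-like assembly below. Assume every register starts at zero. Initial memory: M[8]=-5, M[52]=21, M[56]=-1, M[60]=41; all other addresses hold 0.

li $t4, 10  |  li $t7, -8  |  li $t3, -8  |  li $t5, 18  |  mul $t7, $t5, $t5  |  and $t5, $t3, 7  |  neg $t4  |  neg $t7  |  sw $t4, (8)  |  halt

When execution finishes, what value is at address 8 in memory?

-10

li $t4, 10 → $t4=10
li $t7, -8 → $t7=-8
li $t3, -8 → $t3=-8
li $t5, 18 → $t5=18
mul $t7, $t5, $t5 → $t7=18*18=324
and $t5, $t3, 7 → $t5=(-8)&7=0
neg $t4 → $t4=-(10)=-10
neg $t7 → $t7=-(324)=-324
sw $t4, (8) → M[8]=-10
halt.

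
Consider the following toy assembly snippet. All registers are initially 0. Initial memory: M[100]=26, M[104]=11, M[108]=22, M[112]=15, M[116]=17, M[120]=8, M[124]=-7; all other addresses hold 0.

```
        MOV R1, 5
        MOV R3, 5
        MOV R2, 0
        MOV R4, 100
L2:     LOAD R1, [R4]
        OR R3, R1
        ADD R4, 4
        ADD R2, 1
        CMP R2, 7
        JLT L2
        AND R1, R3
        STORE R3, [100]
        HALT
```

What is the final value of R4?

after MOV R1, 5: R1=5
after MOV R3, 5: R3=5
after MOV R2, 0: R2=0
after MOV R4, 100: R4=100
after LOAD R1, [R4]: R1=M[100]=26
after OR R3, R1: R3=5|26=31
after ADD R4, 4: R4=100+4=104
after ADD R2, 1: R2=0+1=1
CMP R2, 7  (cmp 1,7)
JLT L2: taken
after LOAD R1, [R4]: R1=M[104]=11
after OR R3, R1: R3=31|11=31
after ADD R4, 4: R4=104+4=108
after ADD R2, 1: R2=1+1=2
CMP R2, 7  (cmp 2,7)
JLT L2: taken
after LOAD R1, [R4]: R1=M[108]=22
after OR R3, R1: R3=31|22=31
after ADD R4, 4: R4=108+4=112
after ADD R2, 1: R2=2+1=3
CMP R2, 7  (cmp 3,7)
JLT L2: taken
after LOAD R1, [R4]: R1=M[112]=15
after OR R3, R1: R3=31|15=31
after ADD R4, 4: R4=112+4=116
after ADD R2, 1: R2=3+1=4
CMP R2, 7  (cmp 4,7)
JLT L2: taken
after LOAD R1, [R4]: R1=M[116]=17
after OR R3, R1: R3=31|17=31
after ADD R4, 4: R4=116+4=120
after ADD R2, 1: R2=4+1=5
CMP R2, 7  (cmp 5,7)
JLT L2: taken
after LOAD R1, [R4]: R1=M[120]=8
after OR R3, R1: R3=31|8=31
after ADD R4, 4: R4=120+4=124
after ADD R2, 1: R2=5+1=6
CMP R2, 7  (cmp 6,7)
JLT L2: taken
after LOAD R1, [R4]: R1=M[124]=-7
after OR R3, R1: R3=31|(-7)=-1
after ADD R4, 4: R4=124+4=128
after ADD R2, 1: R2=6+1=7
CMP R2, 7  (cmp 7,7)
JLT L2: not taken
after AND R1, R3: R1=(-7)&(-1)=-7
STORE R3, [100] → M[100]=-1
halt.

128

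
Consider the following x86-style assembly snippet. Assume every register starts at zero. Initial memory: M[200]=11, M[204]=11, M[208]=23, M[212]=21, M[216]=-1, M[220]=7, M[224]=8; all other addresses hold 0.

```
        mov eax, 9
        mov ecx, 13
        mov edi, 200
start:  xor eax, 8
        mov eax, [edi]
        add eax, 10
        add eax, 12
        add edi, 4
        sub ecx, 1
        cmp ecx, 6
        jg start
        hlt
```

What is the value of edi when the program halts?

eax=9
ecx=13
edi=200
eax=9^8=1
eax=M[200]=11
eax=11+10=21
eax=21+12=33
edi=200+4=204
ecx=13-1=12
cmp ecx, 6  (cmp 12,6)
jg start: taken
eax=33^8=41
eax=M[204]=11
eax=11+10=21
eax=21+12=33
edi=204+4=208
ecx=12-1=11
cmp ecx, 6  (cmp 11,6)
jg start: taken
eax=33^8=41
eax=M[208]=23
eax=23+10=33
eax=33+12=45
edi=208+4=212
ecx=11-1=10
cmp ecx, 6  (cmp 10,6)
jg start: taken
eax=45^8=37
eax=M[212]=21
eax=21+10=31
eax=31+12=43
edi=212+4=216
ecx=10-1=9
cmp ecx, 6  (cmp 9,6)
jg start: taken
eax=43^8=35
eax=M[216]=-1
eax=(-1)+10=9
eax=9+12=21
edi=216+4=220
ecx=9-1=8
cmp ecx, 6  (cmp 8,6)
jg start: taken
eax=21^8=29
eax=M[220]=7
eax=7+10=17
eax=17+12=29
edi=220+4=224
ecx=8-1=7
cmp ecx, 6  (cmp 7,6)
jg start: taken
eax=29^8=21
eax=M[224]=8
eax=8+10=18
eax=18+12=30
edi=224+4=228
ecx=7-1=6
cmp ecx, 6  (cmp 6,6)
jg start: not taken
halt.

228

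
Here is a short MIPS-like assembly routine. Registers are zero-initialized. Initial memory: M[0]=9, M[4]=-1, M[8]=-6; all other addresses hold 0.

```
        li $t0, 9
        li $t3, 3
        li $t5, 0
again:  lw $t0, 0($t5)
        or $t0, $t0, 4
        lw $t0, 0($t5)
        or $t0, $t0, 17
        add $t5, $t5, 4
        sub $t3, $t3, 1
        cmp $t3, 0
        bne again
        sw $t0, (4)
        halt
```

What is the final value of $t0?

-5

$t0=9
$t3=3
$t5=0
$t0=M[0]=9
$t0=9|4=13
$t0=M[0]=9
$t0=9|17=25
$t5=0+4=4
$t3=3-1=2
cmp $t3, 0  (cmp 2,0)
bne again: taken
$t0=M[4]=-1
$t0=(-1)|4=-1
$t0=M[4]=-1
$t0=(-1)|17=-1
$t5=4+4=8
$t3=2-1=1
cmp $t3, 0  (cmp 1,0)
bne again: taken
$t0=M[8]=-6
$t0=(-6)|4=-2
$t0=M[8]=-6
$t0=(-6)|17=-5
$t5=8+4=12
$t3=1-1=0
cmp $t3, 0  (cmp 0,0)
bne again: not taken
sw $t0, (4) → M[4]=-5
halt.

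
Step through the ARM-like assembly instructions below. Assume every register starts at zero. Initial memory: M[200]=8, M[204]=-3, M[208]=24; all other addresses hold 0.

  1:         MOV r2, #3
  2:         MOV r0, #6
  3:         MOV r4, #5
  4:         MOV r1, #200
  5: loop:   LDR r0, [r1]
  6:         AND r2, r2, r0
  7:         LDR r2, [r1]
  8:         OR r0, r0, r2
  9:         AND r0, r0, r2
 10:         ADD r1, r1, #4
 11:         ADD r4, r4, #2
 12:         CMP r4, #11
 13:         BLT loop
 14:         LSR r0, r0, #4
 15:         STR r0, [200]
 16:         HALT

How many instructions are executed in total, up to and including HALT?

after MOV r2, #3: r2=3
after MOV r0, #6: r0=6
after MOV r4, #5: r4=5
after MOV r1, #200: r1=200
after LDR r0, [r1]: r0=M[200]=8
after AND r2, r2, r0: r2=3&8=0
after LDR r2, [r1]: r2=M[200]=8
after OR r0, r0, r2: r0=8|8=8
after AND r0, r0, r2: r0=8&8=8
after ADD r1, r1, #4: r1=200+4=204
after ADD r4, r4, #2: r4=5+2=7
CMP r4, #11  (cmp 7,11)
BLT loop: taken
after LDR r0, [r1]: r0=M[204]=-3
after AND r2, r2, r0: r2=8&(-3)=8
after LDR r2, [r1]: r2=M[204]=-3
after OR r0, r0, r2: r0=(-3)|(-3)=-3
after AND r0, r0, r2: r0=(-3)&(-3)=-3
after ADD r1, r1, #4: r1=204+4=208
after ADD r4, r4, #2: r4=7+2=9
CMP r4, #11  (cmp 9,11)
BLT loop: taken
after LDR r0, [r1]: r0=M[208]=24
after AND r2, r2, r0: r2=(-3)&24=24
after LDR r2, [r1]: r2=M[208]=24
after OR r0, r0, r2: r0=24|24=24
after AND r0, r0, r2: r0=24&24=24
after ADD r1, r1, #4: r1=208+4=212
after ADD r4, r4, #2: r4=9+2=11
CMP r4, #11  (cmp 11,11)
BLT loop: not taken
after LSR r0, r0, #4: r0=24>>4=1
STR r0, [200] → M[200]=1
halt.
Total executed instructions: 34.

34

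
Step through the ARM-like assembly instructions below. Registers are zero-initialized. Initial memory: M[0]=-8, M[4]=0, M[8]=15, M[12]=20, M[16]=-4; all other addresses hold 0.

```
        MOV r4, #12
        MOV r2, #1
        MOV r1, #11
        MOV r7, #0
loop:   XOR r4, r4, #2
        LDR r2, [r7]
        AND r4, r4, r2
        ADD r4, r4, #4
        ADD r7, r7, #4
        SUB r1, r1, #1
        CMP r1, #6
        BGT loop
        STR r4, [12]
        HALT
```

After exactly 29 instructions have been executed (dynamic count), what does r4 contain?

8

MOV r4, #12 → r4=12
MOV r2, #1 → r2=1
MOV r1, #11 → r1=11
MOV r7, #0 → r7=0
XOR r4, r4, #2 → r4=12^2=14
LDR r2, [r7] → r2=M[0]=-8
AND r4, r4, r2 → r4=14&(-8)=8
ADD r4, r4, #4 → r4=8+4=12
ADD r7, r7, #4 → r7=0+4=4
SUB r1, r1, #1 → r1=11-1=10
CMP r1, #6  (cmp 10,6)
BGT loop: taken
XOR r4, r4, #2 → r4=12^2=14
LDR r2, [r7] → r2=M[4]=0
AND r4, r4, r2 → r4=14&0=0
ADD r4, r4, #4 → r4=0+4=4
ADD r7, r7, #4 → r7=4+4=8
SUB r1, r1, #1 → r1=10-1=9
CMP r1, #6  (cmp 9,6)
BGT loop: taken
XOR r4, r4, #2 → r4=4^2=6
LDR r2, [r7] → r2=M[8]=15
AND r4, r4, r2 → r4=6&15=6
ADD r4, r4, #4 → r4=6+4=10
ADD r7, r7, #4 → r7=8+4=12
SUB r1, r1, #1 → r1=9-1=8
CMP r1, #6  (cmp 8,6)
BGT loop: taken
XOR r4, r4, #2 → r4=10^2=8
After step 29: r4 = 8.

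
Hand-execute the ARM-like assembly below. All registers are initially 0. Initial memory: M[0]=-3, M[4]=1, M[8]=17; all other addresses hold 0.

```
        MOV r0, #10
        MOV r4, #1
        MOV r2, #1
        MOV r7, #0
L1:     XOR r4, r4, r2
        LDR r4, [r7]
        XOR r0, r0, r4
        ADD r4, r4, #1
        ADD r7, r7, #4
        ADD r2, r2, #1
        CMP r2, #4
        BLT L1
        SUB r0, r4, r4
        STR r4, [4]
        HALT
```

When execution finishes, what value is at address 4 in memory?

18

MOV r0, #10 → r0=10
MOV r4, #1 → r4=1
MOV r2, #1 → r2=1
MOV r7, #0 → r7=0
XOR r4, r4, r2 → r4=1^1=0
LDR r4, [r7] → r4=M[0]=-3
XOR r0, r0, r4 → r0=10^(-3)=-9
ADD r4, r4, #1 → r4=(-3)+1=-2
ADD r7, r7, #4 → r7=0+4=4
ADD r2, r2, #1 → r2=1+1=2
CMP r2, #4  (cmp 2,4)
BLT L1: taken
XOR r4, r4, r2 → r4=(-2)^2=-4
LDR r4, [r7] → r4=M[4]=1
XOR r0, r0, r4 → r0=(-9)^1=-10
ADD r4, r4, #1 → r4=1+1=2
ADD r7, r7, #4 → r7=4+4=8
ADD r2, r2, #1 → r2=2+1=3
CMP r2, #4  (cmp 3,4)
BLT L1: taken
XOR r4, r4, r2 → r4=2^3=1
LDR r4, [r7] → r4=M[8]=17
XOR r0, r0, r4 → r0=(-10)^17=-25
ADD r4, r4, #1 → r4=17+1=18
ADD r7, r7, #4 → r7=8+4=12
ADD r2, r2, #1 → r2=3+1=4
CMP r2, #4  (cmp 4,4)
BLT L1: not taken
SUB r0, r4, r4 → r0=18-18=0
STR r4, [4] → M[4]=18
halt.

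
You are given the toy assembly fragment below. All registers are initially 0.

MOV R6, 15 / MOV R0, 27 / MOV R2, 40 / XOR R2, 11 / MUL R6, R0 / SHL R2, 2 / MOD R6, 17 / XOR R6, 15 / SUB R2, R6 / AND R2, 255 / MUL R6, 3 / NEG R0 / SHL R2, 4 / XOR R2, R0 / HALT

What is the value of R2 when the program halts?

MOV R6, 15 → R6=15
MOV R0, 27 → R0=27
MOV R2, 40 → R2=40
XOR R2, 11 → R2=40^11=35
MUL R6, R0 → R6=15*27=405
SHL R2, 2 → R2=35<<2=140
MOD R6, 17 → R6=405%17=14
XOR R6, 15 → R6=14^15=1
SUB R2, R6 → R2=140-1=139
AND R2, 255 → R2=139&255=139
MUL R6, 3 → R6=1*3=3
NEG R0 → R0=-(27)=-27
SHL R2, 4 → R2=139<<4=2224
XOR R2, R0 → R2=2224^(-27)=-2219
halt.

-2219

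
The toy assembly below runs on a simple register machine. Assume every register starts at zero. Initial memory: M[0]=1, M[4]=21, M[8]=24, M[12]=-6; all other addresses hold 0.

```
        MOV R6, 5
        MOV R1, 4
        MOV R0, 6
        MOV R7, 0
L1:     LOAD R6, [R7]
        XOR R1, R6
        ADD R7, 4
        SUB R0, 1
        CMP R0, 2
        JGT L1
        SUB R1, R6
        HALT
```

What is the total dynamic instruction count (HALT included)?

MOV R6, 5 → R6=5
MOV R1, 4 → R1=4
MOV R0, 6 → R0=6
MOV R7, 0 → R7=0
LOAD R6, [R7] → R6=M[0]=1
XOR R1, R6 → R1=4^1=5
ADD R7, 4 → R7=0+4=4
SUB R0, 1 → R0=6-1=5
CMP R0, 2  (cmp 5,2)
JGT L1: taken
LOAD R6, [R7] → R6=M[4]=21
XOR R1, R6 → R1=5^21=16
ADD R7, 4 → R7=4+4=8
SUB R0, 1 → R0=5-1=4
CMP R0, 2  (cmp 4,2)
JGT L1: taken
LOAD R6, [R7] → R6=M[8]=24
XOR R1, R6 → R1=16^24=8
ADD R7, 4 → R7=8+4=12
SUB R0, 1 → R0=4-1=3
CMP R0, 2  (cmp 3,2)
JGT L1: taken
LOAD R6, [R7] → R6=M[12]=-6
XOR R1, R6 → R1=8^(-6)=-14
ADD R7, 4 → R7=12+4=16
SUB R0, 1 → R0=3-1=2
CMP R0, 2  (cmp 2,2)
JGT L1: not taken
SUB R1, R6 → R1=(-14)-(-6)=-8
halt.
Total executed instructions: 30.

30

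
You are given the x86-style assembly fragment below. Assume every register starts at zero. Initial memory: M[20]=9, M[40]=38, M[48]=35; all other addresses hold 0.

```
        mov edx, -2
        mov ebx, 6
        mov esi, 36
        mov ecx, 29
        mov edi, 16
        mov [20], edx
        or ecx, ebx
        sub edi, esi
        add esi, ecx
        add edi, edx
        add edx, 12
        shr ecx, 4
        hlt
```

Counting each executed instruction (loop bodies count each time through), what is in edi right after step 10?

edx=-2
ebx=6
esi=36
ecx=29
edi=16
mov [20], edx → M[20]=-2
ecx=29|6=31
edi=16-36=-20
esi=36+31=67
edi=(-20)+(-2)=-22
After step 10: edi = -22.

-22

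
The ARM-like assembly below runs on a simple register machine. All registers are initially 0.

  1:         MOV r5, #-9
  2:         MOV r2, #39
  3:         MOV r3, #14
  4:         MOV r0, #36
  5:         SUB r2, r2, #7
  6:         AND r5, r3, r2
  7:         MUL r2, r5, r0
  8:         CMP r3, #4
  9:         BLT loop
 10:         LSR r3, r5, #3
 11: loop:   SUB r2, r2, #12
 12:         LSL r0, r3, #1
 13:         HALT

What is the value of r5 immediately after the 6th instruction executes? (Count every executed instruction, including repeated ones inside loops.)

after MOV r5, #-9: r5=-9
after MOV r2, #39: r2=39
after MOV r3, #14: r3=14
after MOV r0, #36: r0=36
after SUB r2, r2, #7: r2=39-7=32
after AND r5, r3, r2: r5=14&32=0
After step 6: r5 = 0.

0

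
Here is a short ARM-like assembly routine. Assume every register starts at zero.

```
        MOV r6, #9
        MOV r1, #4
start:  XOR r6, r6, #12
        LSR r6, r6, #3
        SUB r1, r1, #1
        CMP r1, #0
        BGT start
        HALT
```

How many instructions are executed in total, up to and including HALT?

23

r6=9
r1=4
r6=9^12=5
r6=5>>3=0
r1=4-1=3
CMP r1, #0  (cmp 3,0)
BGT start: taken
r6=0^12=12
r6=12>>3=1
r1=3-1=2
CMP r1, #0  (cmp 2,0)
BGT start: taken
r6=1^12=13
r6=13>>3=1
r1=2-1=1
CMP r1, #0  (cmp 1,0)
BGT start: taken
r6=1^12=13
r6=13>>3=1
r1=1-1=0
CMP r1, #0  (cmp 0,0)
BGT start: not taken
halt.
Total executed instructions: 23.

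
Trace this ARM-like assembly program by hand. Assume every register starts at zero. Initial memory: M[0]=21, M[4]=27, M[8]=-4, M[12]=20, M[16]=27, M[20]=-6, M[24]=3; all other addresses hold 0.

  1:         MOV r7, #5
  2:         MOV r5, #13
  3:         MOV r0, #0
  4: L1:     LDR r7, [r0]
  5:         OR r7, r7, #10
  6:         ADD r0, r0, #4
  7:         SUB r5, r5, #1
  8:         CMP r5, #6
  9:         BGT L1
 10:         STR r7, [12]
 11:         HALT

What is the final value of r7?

r7=5
r5=13
r0=0
r7=M[0]=21
r7=21|10=31
r0=0+4=4
r5=13-1=12
CMP r5, #6  (cmp 12,6)
BGT L1: taken
r7=M[4]=27
r7=27|10=27
r0=4+4=8
r5=12-1=11
CMP r5, #6  (cmp 11,6)
BGT L1: taken
r7=M[8]=-4
r7=(-4)|10=-2
r0=8+4=12
r5=11-1=10
CMP r5, #6  (cmp 10,6)
BGT L1: taken
r7=M[12]=20
r7=20|10=30
r0=12+4=16
r5=10-1=9
CMP r5, #6  (cmp 9,6)
BGT L1: taken
r7=M[16]=27
r7=27|10=27
r0=16+4=20
r5=9-1=8
CMP r5, #6  (cmp 8,6)
BGT L1: taken
r7=M[20]=-6
r7=(-6)|10=-6
r0=20+4=24
r5=8-1=7
CMP r5, #6  (cmp 7,6)
BGT L1: taken
r7=M[24]=3
r7=3|10=11
r0=24+4=28
r5=7-1=6
CMP r5, #6  (cmp 6,6)
BGT L1: not taken
STR r7, [12] → M[12]=11
halt.

11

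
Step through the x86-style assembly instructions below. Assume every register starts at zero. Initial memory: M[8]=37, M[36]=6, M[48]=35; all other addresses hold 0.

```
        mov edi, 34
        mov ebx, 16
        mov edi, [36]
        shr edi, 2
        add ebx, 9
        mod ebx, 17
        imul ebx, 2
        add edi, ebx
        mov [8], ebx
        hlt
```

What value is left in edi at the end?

17

after mov edi, 34: edi=34
after mov ebx, 16: ebx=16
after mov edi, [36]: edi=M[36]=6
after shr edi, 2: edi=6>>2=1
after add ebx, 9: ebx=16+9=25
after mod ebx, 17: ebx=25%17=8
after imul ebx, 2: ebx=8*2=16
after add edi, ebx: edi=1+16=17
mov [8], ebx → M[8]=16
halt.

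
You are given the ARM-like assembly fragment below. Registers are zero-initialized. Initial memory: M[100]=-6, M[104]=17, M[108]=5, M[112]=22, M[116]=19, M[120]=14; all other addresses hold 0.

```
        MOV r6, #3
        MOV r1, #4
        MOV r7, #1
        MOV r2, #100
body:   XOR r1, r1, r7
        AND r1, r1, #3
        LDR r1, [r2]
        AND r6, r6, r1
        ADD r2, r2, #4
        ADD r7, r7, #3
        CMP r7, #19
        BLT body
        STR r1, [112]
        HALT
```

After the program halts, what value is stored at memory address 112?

MOV r6, #3 → r6=3
MOV r1, #4 → r1=4
MOV r7, #1 → r7=1
MOV r2, #100 → r2=100
XOR r1, r1, r7 → r1=4^1=5
AND r1, r1, #3 → r1=5&3=1
LDR r1, [r2] → r1=M[100]=-6
AND r6, r6, r1 → r6=3&(-6)=2
ADD r2, r2, #4 → r2=100+4=104
ADD r7, r7, #3 → r7=1+3=4
CMP r7, #19  (cmp 4,19)
BLT body: taken
XOR r1, r1, r7 → r1=(-6)^4=-2
AND r1, r1, #3 → r1=(-2)&3=2
LDR r1, [r2] → r1=M[104]=17
AND r6, r6, r1 → r6=2&17=0
ADD r2, r2, #4 → r2=104+4=108
ADD r7, r7, #3 → r7=4+3=7
CMP r7, #19  (cmp 7,19)
BLT body: taken
XOR r1, r1, r7 → r1=17^7=22
AND r1, r1, #3 → r1=22&3=2
LDR r1, [r2] → r1=M[108]=5
AND r6, r6, r1 → r6=0&5=0
ADD r2, r2, #4 → r2=108+4=112
ADD r7, r7, #3 → r7=7+3=10
CMP r7, #19  (cmp 10,19)
BLT body: taken
XOR r1, r1, r7 → r1=5^10=15
AND r1, r1, #3 → r1=15&3=3
LDR r1, [r2] → r1=M[112]=22
AND r6, r6, r1 → r6=0&22=0
ADD r2, r2, #4 → r2=112+4=116
ADD r7, r7, #3 → r7=10+3=13
CMP r7, #19  (cmp 13,19)
BLT body: taken
XOR r1, r1, r7 → r1=22^13=27
AND r1, r1, #3 → r1=27&3=3
LDR r1, [r2] → r1=M[116]=19
AND r6, r6, r1 → r6=0&19=0
ADD r2, r2, #4 → r2=116+4=120
ADD r7, r7, #3 → r7=13+3=16
CMP r7, #19  (cmp 16,19)
BLT body: taken
XOR r1, r1, r7 → r1=19^16=3
AND r1, r1, #3 → r1=3&3=3
LDR r1, [r2] → r1=M[120]=14
AND r6, r6, r1 → r6=0&14=0
ADD r2, r2, #4 → r2=120+4=124
ADD r7, r7, #3 → r7=16+3=19
CMP r7, #19  (cmp 19,19)
BLT body: not taken
STR r1, [112] → M[112]=14
halt.

14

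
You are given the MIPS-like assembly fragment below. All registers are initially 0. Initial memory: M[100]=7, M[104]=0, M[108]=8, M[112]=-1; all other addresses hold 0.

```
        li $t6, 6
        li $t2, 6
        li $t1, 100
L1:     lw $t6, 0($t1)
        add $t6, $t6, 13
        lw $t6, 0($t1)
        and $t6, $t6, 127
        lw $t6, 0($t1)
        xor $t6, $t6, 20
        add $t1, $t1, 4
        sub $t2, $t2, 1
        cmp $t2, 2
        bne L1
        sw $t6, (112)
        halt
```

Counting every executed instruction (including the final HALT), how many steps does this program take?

45

after li $t6, 6: $t6=6
after li $t2, 6: $t2=6
after li $t1, 100: $t1=100
after lw $t6, 0($t1): $t6=M[100]=7
after add $t6, $t6, 13: $t6=7+13=20
after lw $t6, 0($t1): $t6=M[100]=7
after and $t6, $t6, 127: $t6=7&127=7
after lw $t6, 0($t1): $t6=M[100]=7
after xor $t6, $t6, 20: $t6=7^20=19
after add $t1, $t1, 4: $t1=100+4=104
after sub $t2, $t2, 1: $t2=6-1=5
cmp $t2, 2  (cmp 5,2)
bne L1: taken
after lw $t6, 0($t1): $t6=M[104]=0
after add $t6, $t6, 13: $t6=0+13=13
after lw $t6, 0($t1): $t6=M[104]=0
after and $t6, $t6, 127: $t6=0&127=0
after lw $t6, 0($t1): $t6=M[104]=0
after xor $t6, $t6, 20: $t6=0^20=20
after add $t1, $t1, 4: $t1=104+4=108
after sub $t2, $t2, 1: $t2=5-1=4
cmp $t2, 2  (cmp 4,2)
bne L1: taken
after lw $t6, 0($t1): $t6=M[108]=8
after add $t6, $t6, 13: $t6=8+13=21
after lw $t6, 0($t1): $t6=M[108]=8
after and $t6, $t6, 127: $t6=8&127=8
after lw $t6, 0($t1): $t6=M[108]=8
after xor $t6, $t6, 20: $t6=8^20=28
after add $t1, $t1, 4: $t1=108+4=112
after sub $t2, $t2, 1: $t2=4-1=3
cmp $t2, 2  (cmp 3,2)
bne L1: taken
after lw $t6, 0($t1): $t6=M[112]=-1
after add $t6, $t6, 13: $t6=(-1)+13=12
after lw $t6, 0($t1): $t6=M[112]=-1
after and $t6, $t6, 127: $t6=(-1)&127=127
after lw $t6, 0($t1): $t6=M[112]=-1
after xor $t6, $t6, 20: $t6=(-1)^20=-21
after add $t1, $t1, 4: $t1=112+4=116
after sub $t2, $t2, 1: $t2=3-1=2
cmp $t2, 2  (cmp 2,2)
bne L1: not taken
sw $t6, (112) → M[112]=-21
halt.
Total executed instructions: 45.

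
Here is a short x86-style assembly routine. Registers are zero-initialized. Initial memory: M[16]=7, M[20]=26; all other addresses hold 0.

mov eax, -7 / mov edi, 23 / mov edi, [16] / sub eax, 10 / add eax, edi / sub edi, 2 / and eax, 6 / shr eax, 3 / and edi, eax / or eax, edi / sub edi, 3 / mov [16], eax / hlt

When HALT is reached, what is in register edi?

-3

mov eax, -7 → eax=-7
mov edi, 23 → edi=23
mov edi, [16] → edi=M[16]=7
sub eax, 10 → eax=(-7)-10=-17
add eax, edi → eax=(-17)+7=-10
sub edi, 2 → edi=7-2=5
and eax, 6 → eax=(-10)&6=6
shr eax, 3 → eax=6>>3=0
and edi, eax → edi=5&0=0
or eax, edi → eax=0|0=0
sub edi, 3 → edi=0-3=-3
mov [16], eax → M[16]=0
halt.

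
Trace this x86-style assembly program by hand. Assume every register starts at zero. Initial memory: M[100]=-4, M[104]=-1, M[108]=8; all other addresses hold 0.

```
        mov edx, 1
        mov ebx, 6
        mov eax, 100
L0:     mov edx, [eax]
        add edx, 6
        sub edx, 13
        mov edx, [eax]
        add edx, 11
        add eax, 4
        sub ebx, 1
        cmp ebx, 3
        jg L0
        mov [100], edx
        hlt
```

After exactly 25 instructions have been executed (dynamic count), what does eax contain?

108

mov edx, 1 → edx=1
mov ebx, 6 → ebx=6
mov eax, 100 → eax=100
mov edx, [eax] → edx=M[100]=-4
add edx, 6 → edx=(-4)+6=2
sub edx, 13 → edx=2-13=-11
mov edx, [eax] → edx=M[100]=-4
add edx, 11 → edx=(-4)+11=7
add eax, 4 → eax=100+4=104
sub ebx, 1 → ebx=6-1=5
cmp ebx, 3  (cmp 5,3)
jg L0: taken
mov edx, [eax] → edx=M[104]=-1
add edx, 6 → edx=(-1)+6=5
sub edx, 13 → edx=5-13=-8
mov edx, [eax] → edx=M[104]=-1
add edx, 11 → edx=(-1)+11=10
add eax, 4 → eax=104+4=108
sub ebx, 1 → ebx=5-1=4
cmp ebx, 3  (cmp 4,3)
jg L0: taken
mov edx, [eax] → edx=M[108]=8
add edx, 6 → edx=8+6=14
sub edx, 13 → edx=14-13=1
mov edx, [eax] → edx=M[108]=8
After step 25: eax = 108.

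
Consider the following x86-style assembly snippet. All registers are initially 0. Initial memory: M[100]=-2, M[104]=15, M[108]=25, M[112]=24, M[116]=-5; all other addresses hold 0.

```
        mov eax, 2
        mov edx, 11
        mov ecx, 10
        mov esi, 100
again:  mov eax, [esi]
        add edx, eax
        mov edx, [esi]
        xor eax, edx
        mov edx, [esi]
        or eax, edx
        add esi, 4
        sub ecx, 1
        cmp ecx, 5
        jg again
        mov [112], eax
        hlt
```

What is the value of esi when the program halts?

120

eax=2
edx=11
ecx=10
esi=100
eax=M[100]=-2
edx=11+(-2)=9
edx=M[100]=-2
eax=(-2)^(-2)=0
edx=M[100]=-2
eax=0|(-2)=-2
esi=100+4=104
ecx=10-1=9
cmp ecx, 5  (cmp 9,5)
jg again: taken
eax=M[104]=15
edx=(-2)+15=13
edx=M[104]=15
eax=15^15=0
edx=M[104]=15
eax=0|15=15
esi=104+4=108
ecx=9-1=8
cmp ecx, 5  (cmp 8,5)
jg again: taken
eax=M[108]=25
edx=15+25=40
edx=M[108]=25
eax=25^25=0
edx=M[108]=25
eax=0|25=25
esi=108+4=112
ecx=8-1=7
cmp ecx, 5  (cmp 7,5)
jg again: taken
eax=M[112]=24
edx=25+24=49
edx=M[112]=24
eax=24^24=0
edx=M[112]=24
eax=0|24=24
esi=112+4=116
ecx=7-1=6
cmp ecx, 5  (cmp 6,5)
jg again: taken
eax=M[116]=-5
edx=24+(-5)=19
edx=M[116]=-5
eax=(-5)^(-5)=0
edx=M[116]=-5
eax=0|(-5)=-5
esi=116+4=120
ecx=6-1=5
cmp ecx, 5  (cmp 5,5)
jg again: not taken
mov [112], eax → M[112]=-5
halt.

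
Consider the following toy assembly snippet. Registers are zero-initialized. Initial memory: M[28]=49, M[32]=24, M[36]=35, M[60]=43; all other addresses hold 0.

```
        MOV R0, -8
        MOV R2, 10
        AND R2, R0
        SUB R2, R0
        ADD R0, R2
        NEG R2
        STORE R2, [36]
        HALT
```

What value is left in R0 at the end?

8

R0=-8
R2=10
R2=10&(-8)=8
R2=8-(-8)=16
R0=(-8)+16=8
R2=-(16)=-16
STORE R2, [36] → M[36]=-16
halt.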